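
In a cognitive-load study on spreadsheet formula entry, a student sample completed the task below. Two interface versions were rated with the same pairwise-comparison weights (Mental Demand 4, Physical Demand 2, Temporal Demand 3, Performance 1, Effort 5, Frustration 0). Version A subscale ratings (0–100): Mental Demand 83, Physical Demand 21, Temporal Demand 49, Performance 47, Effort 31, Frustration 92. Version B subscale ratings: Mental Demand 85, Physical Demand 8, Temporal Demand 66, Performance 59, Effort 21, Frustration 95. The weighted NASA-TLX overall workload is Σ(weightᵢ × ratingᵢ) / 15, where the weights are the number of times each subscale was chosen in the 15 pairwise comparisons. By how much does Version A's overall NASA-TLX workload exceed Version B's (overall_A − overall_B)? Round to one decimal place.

Version A weighted sum = 4·83 + 2·21 + 3·49 + 1·47 + 5·31 + 0·92 = 332 + 42 + 147 + 47 + 155 + 0 = 723; overall_A = 723/15 = 48.2000.
Version B weighted sum = 4·85 + 2·8 + 3·66 + 1·59 + 5·21 + 0·95 = 340 + 16 + 198 + 59 + 105 + 0 = 718; overall_B = 718/15 = 47.8667.
Difference = 48.2000 − 47.8667 = 0.3333 ≈ 0.3.

0.3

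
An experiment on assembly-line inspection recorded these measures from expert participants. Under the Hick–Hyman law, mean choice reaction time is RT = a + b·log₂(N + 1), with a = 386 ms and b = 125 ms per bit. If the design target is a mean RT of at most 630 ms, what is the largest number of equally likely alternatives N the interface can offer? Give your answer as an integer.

2

Set 386 + 125·log₂(N + 1) ≤ 630.
log₂(N + 1) ≤ (630 − 386) / 125 = 1.9520.
N + 1 ≤ 2^1.9520 = 3.8691.
N ≤ 2.8691, so the largest integer N is 2.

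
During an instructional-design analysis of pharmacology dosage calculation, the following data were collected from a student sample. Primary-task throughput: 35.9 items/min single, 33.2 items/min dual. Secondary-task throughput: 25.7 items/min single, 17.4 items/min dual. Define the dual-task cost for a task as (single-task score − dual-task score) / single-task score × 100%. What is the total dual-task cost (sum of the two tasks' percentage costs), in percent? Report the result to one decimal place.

39.8

Primary cost = (35.9 − 33.2) / 35.9 × 100% = 7.5209%.
Secondary cost = (25.7 − 17.4) / 25.7 × 100% = 32.2957%.
Total = 7.5209% + 32.2957% = 39.8166% ≈ 39.8%.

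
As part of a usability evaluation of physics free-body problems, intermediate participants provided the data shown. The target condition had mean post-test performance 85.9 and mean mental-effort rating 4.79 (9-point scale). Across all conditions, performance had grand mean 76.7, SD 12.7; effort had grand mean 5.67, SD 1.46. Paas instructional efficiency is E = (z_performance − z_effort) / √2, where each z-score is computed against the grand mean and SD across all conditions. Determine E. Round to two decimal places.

0.94

z_performance = (85.9 − 76.7) / 12.7 = 9.2000 / 12.7 = 0.7244.
z_effort = (4.79 − 5.67) / 1.46 = -0.8800 / 1.46 = -0.6027.
z_P − z_E = 0.7244 − (-0.6027) = 1.3271.
E = 1.3271 / √2 = 1.3271 / 1.41421 = 0.9384 ≈ 0.94.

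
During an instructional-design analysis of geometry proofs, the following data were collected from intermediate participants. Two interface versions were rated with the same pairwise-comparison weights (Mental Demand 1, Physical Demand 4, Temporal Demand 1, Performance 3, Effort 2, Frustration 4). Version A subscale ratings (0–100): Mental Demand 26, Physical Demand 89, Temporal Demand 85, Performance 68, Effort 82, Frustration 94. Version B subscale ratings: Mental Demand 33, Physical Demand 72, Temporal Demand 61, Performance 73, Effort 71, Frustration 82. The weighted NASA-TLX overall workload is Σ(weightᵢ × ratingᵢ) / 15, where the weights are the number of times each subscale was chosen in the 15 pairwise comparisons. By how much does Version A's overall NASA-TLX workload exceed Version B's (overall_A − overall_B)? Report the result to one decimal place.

Version A weighted sum = 1·26 + 4·89 + 1·85 + 3·68 + 2·82 + 4·94 = 26 + 356 + 85 + 204 + 164 + 376 = 1211; overall_A = 1211/15 = 80.7333.
Version B weighted sum = 1·33 + 4·72 + 1·61 + 3·73 + 2·71 + 4·82 = 33 + 288 + 61 + 219 + 142 + 328 = 1071; overall_B = 1071/15 = 71.4000.
Difference = 80.7333 − 71.4000 = 9.3333 ≈ 9.3.

9.3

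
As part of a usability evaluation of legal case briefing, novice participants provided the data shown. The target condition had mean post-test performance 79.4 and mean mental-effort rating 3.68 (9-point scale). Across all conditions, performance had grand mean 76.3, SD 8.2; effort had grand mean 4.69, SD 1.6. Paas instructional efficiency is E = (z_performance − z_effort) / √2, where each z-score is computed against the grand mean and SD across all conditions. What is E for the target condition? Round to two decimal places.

0.71

z_performance = (79.4 − 76.3) / 8.2 = 3.1000 / 8.2 = 0.3780.
z_effort = (3.68 − 4.69) / 1.6 = -1.0100 / 1.6 = -0.6313.
z_P − z_E = 0.3780 − (-0.6313) = 1.0093.
E = 1.0093 / √2 = 1.0093 / 1.41421 = 0.7137 ≈ 0.71.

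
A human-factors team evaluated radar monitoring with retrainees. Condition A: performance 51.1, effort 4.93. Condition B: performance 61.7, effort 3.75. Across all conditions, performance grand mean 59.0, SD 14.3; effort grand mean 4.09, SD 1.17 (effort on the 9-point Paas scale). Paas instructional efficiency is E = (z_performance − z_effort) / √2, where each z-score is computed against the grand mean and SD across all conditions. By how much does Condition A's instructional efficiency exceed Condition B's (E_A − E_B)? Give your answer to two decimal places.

-1.24

Condition A: z_P = (51.1 − 59.0)/14.3 = -0.5524; z_E = (4.93 − 4.09)/1.17 = 0.7179; E_A = (-0.5524 − 0.7179)/√2 = -0.8982.
Condition B: z_P = (61.7 − 59.0)/14.3 = 0.1888; z_E = (3.75 − 4.09)/1.17 = -0.2906; E_B = (0.1888 − (-0.2906))/√2 = 0.3390.
E_A − E_B = -0.8982 − 0.3390 = -1.2372 ≈ -1.24.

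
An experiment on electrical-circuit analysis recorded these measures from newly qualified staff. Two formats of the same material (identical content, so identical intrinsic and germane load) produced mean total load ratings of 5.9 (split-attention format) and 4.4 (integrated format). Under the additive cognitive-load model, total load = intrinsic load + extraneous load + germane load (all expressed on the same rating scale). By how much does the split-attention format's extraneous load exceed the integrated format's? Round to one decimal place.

Intrinsic and germane load are equal across formats, so the difference in total load equals the difference in extraneous load.
Extraneous-load difference = 5.9 − 4.4 = 1.5.

1.5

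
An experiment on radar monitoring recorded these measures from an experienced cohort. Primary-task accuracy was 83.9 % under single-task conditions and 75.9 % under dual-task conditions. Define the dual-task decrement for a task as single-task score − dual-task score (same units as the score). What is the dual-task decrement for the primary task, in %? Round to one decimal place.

Decrement = 83.9 − 75.9 = 8.0000 % ≈ 8.0 %.

8.0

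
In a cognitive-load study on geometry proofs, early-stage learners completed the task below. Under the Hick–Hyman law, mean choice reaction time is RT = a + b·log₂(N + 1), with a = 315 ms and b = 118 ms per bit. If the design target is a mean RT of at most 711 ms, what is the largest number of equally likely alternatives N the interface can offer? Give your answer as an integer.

Set 315 + 118·log₂(N + 1) ≤ 711.
log₂(N + 1) ≤ (711 − 315) / 118 = 3.3559.
N + 1 ≤ 2^3.3559 = 10.2383.
N ≤ 9.2383, so the largest integer N is 9.

9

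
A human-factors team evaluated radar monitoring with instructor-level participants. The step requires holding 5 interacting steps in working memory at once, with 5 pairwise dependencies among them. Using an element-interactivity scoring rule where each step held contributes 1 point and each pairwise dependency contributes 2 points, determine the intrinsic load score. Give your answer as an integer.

Element contribution: 5 × 1 = 5.
Interaction contribution: 5 × 2 = 10.
Intrinsic load = 5 + 10 = 15.

15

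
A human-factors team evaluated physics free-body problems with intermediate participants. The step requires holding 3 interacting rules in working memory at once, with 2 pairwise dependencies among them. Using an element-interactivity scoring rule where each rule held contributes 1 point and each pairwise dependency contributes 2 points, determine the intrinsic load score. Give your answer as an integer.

Element contribution: 3 × 1 = 3.
Interaction contribution: 2 × 2 = 4.
Intrinsic load = 3 + 4 = 7.

7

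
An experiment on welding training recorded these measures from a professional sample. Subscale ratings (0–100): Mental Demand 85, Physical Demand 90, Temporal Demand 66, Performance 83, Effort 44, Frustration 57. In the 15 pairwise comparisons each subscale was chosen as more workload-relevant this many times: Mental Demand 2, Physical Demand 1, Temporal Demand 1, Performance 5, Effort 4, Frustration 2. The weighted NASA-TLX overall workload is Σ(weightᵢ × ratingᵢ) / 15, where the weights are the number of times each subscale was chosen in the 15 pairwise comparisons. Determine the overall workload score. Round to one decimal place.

The tallies are the weights (they sum to 15).
Weighted sum = 2·85 + 1·90 + 1·66 + 5·83 + 4·44 + 2·57
            = 170 + 90 + 66 + 415 + 176 + 114 = 1031.
Overall workload = 1031 / 15 = 68.7333 ≈ 68.7.

68.7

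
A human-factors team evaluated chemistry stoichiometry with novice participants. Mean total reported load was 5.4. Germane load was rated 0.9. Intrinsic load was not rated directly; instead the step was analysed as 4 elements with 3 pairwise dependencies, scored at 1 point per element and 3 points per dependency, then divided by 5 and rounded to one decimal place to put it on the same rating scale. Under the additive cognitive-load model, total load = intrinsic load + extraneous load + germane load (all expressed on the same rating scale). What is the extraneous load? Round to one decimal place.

1.9

Intrinsic (element-interactivity): (4 × 1 + 3 × 3) / 5 = 13 / 5 = 2.6000 → 2.6.
extraneous load = total − intrinsic − germane
             = 5.4 − 2.6 − 0.9 = 1.9.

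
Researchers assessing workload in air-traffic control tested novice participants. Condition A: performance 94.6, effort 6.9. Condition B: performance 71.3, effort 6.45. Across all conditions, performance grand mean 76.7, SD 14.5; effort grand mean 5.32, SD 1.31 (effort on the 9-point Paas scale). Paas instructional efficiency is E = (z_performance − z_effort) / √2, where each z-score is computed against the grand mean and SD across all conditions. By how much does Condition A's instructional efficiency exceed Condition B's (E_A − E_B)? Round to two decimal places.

Condition A: z_P = (94.6 − 76.7)/14.5 = 1.2345; z_E = (6.9 − 5.32)/1.31 = 1.2061; E_A = (1.2345 − 1.2061)/√2 = 0.0201.
Condition B: z_P = (71.3 − 76.7)/14.5 = -0.3724; z_E = (6.45 − 5.32)/1.31 = 0.8626; E_B = (-0.3724 − 0.8626)/√2 = -0.8733.
E_A − E_B = 0.0201 − (-0.8733) = 0.8934 ≈ 0.89.

0.89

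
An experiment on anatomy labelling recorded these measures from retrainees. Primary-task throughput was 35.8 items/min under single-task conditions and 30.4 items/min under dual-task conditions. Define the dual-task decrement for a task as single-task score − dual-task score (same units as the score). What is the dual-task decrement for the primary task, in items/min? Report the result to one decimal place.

Decrement = 35.8 − 30.4 = 5.4000 items/min ≈ 5.4 items/min.

5.4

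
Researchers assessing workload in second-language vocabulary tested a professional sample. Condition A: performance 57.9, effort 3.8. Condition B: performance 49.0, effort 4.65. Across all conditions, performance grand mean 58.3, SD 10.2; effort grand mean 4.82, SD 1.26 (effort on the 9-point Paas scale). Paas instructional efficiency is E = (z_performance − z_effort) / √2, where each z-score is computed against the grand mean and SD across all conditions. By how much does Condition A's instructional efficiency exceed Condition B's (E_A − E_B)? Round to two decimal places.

Condition A: z_P = (57.9 − 58.3)/10.2 = -0.0392; z_E = (3.8 − 4.82)/1.26 = -0.8095; E_A = (-0.0392 − (-0.8095))/√2 = 0.5447.
Condition B: z_P = (49.0 − 58.3)/10.2 = -0.9118; z_E = (4.65 − 4.82)/1.26 = -0.1349; E_B = (-0.9118 − (-0.1349))/√2 = -0.5494.
E_A − E_B = 0.5447 − (-0.5494) = 1.0941 ≈ 1.09.

1.09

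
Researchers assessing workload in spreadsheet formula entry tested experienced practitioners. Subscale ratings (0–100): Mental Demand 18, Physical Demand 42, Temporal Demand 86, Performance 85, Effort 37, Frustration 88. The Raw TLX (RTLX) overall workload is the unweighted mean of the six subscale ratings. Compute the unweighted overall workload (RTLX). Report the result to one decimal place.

Sum of ratings = 18 + 42 + 86 + 85 + 37 + 88 = 356.
RTLX = 356 / 6 = 59.3333 ≈ 59.3.

59.3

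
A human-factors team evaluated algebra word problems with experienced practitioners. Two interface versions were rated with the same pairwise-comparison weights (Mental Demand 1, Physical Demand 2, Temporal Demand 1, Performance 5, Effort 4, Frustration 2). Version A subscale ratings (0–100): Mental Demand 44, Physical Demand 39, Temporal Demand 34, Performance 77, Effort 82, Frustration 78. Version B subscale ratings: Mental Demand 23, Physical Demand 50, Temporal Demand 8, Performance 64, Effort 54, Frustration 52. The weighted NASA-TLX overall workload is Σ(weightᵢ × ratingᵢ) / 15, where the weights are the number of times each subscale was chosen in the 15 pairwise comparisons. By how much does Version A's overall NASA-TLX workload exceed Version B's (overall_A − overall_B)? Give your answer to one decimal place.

16.9

Version A weighted sum = 1·44 + 2·39 + 1·34 + 5·77 + 4·82 + 2·78 = 44 + 78 + 34 + 385 + 328 + 156 = 1025; overall_A = 1025/15 = 68.3333.
Version B weighted sum = 1·23 + 2·50 + 1·8 + 5·64 + 4·54 + 2·52 = 23 + 100 + 8 + 320 + 216 + 104 = 771; overall_B = 771/15 = 51.4000.
Difference = 68.3333 − 51.4000 = 16.9333 ≈ 16.9.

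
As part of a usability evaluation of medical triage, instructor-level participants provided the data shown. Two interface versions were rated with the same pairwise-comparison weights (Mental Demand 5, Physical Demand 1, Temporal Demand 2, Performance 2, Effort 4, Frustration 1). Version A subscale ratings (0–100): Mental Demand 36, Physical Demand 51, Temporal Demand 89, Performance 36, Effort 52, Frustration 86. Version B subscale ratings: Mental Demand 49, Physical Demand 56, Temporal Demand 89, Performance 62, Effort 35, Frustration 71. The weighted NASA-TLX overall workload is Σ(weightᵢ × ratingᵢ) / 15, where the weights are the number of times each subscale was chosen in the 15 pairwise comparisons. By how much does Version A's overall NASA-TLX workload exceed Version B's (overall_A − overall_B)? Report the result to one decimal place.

Version A weighted sum = 5·36 + 1·51 + 2·89 + 2·36 + 4·52 + 1·86 = 180 + 51 + 178 + 72 + 208 + 86 = 775; overall_A = 775/15 = 51.6667.
Version B weighted sum = 5·49 + 1·56 + 2·89 + 2·62 + 4·35 + 1·71 = 245 + 56 + 178 + 124 + 140 + 71 = 814; overall_B = 814/15 = 54.2667.
Difference = 51.6667 − 54.2667 = -2.6000 ≈ -2.6.

-2.6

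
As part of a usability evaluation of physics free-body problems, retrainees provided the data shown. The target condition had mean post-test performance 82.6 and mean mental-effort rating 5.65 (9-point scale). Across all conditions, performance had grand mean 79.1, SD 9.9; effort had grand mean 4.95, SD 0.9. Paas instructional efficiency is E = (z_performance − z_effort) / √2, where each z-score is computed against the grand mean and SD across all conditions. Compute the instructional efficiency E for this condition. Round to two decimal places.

z_performance = (82.6 − 79.1) / 9.9 = 3.5000 / 9.9 = 0.3535.
z_effort = (5.65 − 4.95) / 0.9 = 0.7000 / 0.9 = 0.7778.
z_P − z_E = 0.3535 − 0.7778 = -0.4243.
E = -0.4243 / √2 = -0.4243 / 1.41421 = -0.3000 ≈ -0.30.

-0.30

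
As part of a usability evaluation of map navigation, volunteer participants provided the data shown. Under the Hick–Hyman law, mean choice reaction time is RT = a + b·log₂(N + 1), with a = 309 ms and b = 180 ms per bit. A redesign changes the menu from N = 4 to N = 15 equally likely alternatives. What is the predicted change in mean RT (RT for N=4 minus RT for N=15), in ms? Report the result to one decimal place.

RT(4) = 309 + 180·log₂(5) = 309 + 180·2.3219 = 726.9420 ms.
RT(15) = 309 + 180·log₂(16) = 309 + 180·4.0000 = 1029.0000 ms.
Difference = 726.9420 − 1029.0000 = -302.0580 ≈ -302.1 ms.

-302.1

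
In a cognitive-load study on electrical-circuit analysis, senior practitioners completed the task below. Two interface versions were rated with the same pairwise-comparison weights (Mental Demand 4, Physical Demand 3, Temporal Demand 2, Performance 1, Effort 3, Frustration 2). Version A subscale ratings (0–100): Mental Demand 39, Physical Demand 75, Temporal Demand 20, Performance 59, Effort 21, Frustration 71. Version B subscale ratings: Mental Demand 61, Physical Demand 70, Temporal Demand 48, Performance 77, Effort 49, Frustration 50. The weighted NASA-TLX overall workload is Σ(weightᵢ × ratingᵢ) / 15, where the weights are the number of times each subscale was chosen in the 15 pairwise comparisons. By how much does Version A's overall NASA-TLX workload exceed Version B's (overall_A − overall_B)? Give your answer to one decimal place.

-12.6

Version A weighted sum = 4·39 + 3·75 + 2·20 + 1·59 + 3·21 + 2·71 = 156 + 225 + 40 + 59 + 63 + 142 = 685; overall_A = 685/15 = 45.6667.
Version B weighted sum = 4·61 + 3·70 + 2·48 + 1·77 + 3·49 + 2·50 = 244 + 210 + 96 + 77 + 147 + 100 = 874; overall_B = 874/15 = 58.2667.
Difference = 45.6667 − 58.2667 = -12.6000 ≈ -12.6.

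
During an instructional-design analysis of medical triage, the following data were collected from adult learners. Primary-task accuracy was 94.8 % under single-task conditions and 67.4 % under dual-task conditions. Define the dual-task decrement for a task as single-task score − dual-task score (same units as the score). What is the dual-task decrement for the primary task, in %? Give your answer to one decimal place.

27.4

Decrement = 94.8 − 67.4 = 27.4000 % ≈ 27.4 %.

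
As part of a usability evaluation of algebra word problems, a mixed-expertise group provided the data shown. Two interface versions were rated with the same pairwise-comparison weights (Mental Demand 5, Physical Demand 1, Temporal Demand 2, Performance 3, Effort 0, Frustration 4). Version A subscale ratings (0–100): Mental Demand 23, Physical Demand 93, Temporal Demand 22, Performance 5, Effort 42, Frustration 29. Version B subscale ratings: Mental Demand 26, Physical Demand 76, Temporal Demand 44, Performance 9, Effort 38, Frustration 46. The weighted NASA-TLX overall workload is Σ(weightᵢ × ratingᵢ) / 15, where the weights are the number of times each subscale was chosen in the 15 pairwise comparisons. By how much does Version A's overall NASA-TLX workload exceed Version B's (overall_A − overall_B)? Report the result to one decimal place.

-8.1

Version A weighted sum = 5·23 + 1·93 + 2·22 + 3·5 + 0·42 + 4·29 = 115 + 93 + 44 + 15 + 0 + 116 = 383; overall_A = 383/15 = 25.5333.
Version B weighted sum = 5·26 + 1·76 + 2·44 + 3·9 + 0·38 + 4·46 = 130 + 76 + 88 + 27 + 0 + 184 = 505; overall_B = 505/15 = 33.6667.
Difference = 25.5333 − 33.6667 = -8.1334 ≈ -8.1.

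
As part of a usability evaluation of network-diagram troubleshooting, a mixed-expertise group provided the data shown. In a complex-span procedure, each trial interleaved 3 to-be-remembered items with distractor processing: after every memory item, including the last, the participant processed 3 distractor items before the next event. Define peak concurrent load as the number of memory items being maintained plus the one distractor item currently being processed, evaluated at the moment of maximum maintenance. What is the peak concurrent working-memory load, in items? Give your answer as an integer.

4

Maintenance is greatest during the distractor(s) after memory item 3: all 3 memory items are being held.
One distractor item is concurrently being processed.
Peak concurrent load = 3 + 1 = 4 items.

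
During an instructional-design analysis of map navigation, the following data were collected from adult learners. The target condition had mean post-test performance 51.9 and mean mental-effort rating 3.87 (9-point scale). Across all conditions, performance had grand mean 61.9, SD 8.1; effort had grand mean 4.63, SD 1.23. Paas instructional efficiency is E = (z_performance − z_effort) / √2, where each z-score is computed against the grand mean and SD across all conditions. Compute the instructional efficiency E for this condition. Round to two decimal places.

z_performance = (51.9 − 61.9) / 8.1 = -10.0000 / 8.1 = -1.2346.
z_effort = (3.87 − 4.63) / 1.23 = -0.7600 / 1.23 = -0.6179.
z_P − z_E = -1.2346 − (-0.6179) = -0.6167.
E = -0.6167 / √2 = -0.6167 / 1.41421 = -0.4361 ≈ -0.44.

-0.44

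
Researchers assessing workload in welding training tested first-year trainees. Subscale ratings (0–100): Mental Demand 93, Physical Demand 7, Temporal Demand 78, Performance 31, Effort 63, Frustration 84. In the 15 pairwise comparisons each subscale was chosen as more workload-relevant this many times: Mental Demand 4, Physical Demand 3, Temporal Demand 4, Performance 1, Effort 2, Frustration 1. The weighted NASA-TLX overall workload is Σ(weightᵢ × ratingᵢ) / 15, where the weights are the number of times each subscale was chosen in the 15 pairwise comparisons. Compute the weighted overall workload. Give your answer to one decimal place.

63.1

The tallies are the weights (they sum to 15).
Weighted sum = 4·93 + 3·7 + 4·78 + 1·31 + 2·63 + 1·84
            = 372 + 21 + 312 + 31 + 126 + 84 = 946.
Overall workload = 946 / 15 = 63.0667 ≈ 63.1.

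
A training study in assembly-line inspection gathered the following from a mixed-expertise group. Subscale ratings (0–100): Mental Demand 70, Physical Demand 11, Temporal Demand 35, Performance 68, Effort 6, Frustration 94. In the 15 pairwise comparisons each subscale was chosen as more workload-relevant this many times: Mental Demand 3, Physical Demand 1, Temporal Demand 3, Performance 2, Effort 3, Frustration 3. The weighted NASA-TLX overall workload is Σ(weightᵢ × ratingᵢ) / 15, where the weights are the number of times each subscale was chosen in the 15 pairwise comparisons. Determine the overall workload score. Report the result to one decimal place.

The tallies are the weights (they sum to 15).
Weighted sum = 3·70 + 1·11 + 3·35 + 2·68 + 3·6 + 3·94
            = 210 + 11 + 105 + 136 + 18 + 282 = 762.
Overall workload = 762 / 15 = 50.8000 ≈ 50.8.

50.8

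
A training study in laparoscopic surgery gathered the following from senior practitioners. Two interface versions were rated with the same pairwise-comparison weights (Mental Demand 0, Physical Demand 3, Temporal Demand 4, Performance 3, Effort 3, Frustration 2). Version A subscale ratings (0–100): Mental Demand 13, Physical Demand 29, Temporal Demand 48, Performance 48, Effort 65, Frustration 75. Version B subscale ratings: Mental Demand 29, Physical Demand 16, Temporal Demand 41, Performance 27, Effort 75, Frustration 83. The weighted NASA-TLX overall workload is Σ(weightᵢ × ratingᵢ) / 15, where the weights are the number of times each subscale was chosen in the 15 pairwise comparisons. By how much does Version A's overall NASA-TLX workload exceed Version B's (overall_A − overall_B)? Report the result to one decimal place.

5.6

Version A weighted sum = 0·13 + 3·29 + 4·48 + 3·48 + 3·65 + 2·75 = 0 + 87 + 192 + 144 + 195 + 150 = 768; overall_A = 768/15 = 51.2000.
Version B weighted sum = 0·29 + 3·16 + 4·41 + 3·27 + 3·75 + 2·83 = 0 + 48 + 164 + 81 + 225 + 166 = 684; overall_B = 684/15 = 45.6000.
Difference = 51.2000 − 45.6000 = 5.6000 ≈ 5.6.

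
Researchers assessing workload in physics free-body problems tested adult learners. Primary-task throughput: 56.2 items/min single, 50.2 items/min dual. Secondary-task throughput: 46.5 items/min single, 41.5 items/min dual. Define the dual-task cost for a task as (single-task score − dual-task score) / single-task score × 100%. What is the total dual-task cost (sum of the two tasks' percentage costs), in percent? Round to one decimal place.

Primary cost = (56.2 − 50.2) / 56.2 × 100% = 10.6762%.
Secondary cost = (46.5 − 41.5) / 46.5 × 100% = 10.7527%.
Total = 10.6762% + 10.7527% = 21.4289% ≈ 21.4%.

21.4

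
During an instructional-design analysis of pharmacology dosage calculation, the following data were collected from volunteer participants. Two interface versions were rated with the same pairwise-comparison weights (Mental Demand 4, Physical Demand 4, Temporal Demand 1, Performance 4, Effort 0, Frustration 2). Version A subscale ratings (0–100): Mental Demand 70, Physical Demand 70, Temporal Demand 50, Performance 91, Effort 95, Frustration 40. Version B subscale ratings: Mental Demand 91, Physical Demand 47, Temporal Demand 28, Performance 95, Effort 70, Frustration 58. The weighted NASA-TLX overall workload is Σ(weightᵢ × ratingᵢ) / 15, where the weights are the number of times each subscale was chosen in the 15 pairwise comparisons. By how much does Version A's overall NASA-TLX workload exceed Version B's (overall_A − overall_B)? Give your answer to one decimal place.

Version A weighted sum = 4·70 + 4·70 + 1·50 + 4·91 + 0·95 + 2·40 = 280 + 280 + 50 + 364 + 0 + 80 = 1054; overall_A = 1054/15 = 70.2667.
Version B weighted sum = 4·91 + 4·47 + 1·28 + 4·95 + 0·70 + 2·58 = 364 + 188 + 28 + 380 + 0 + 116 = 1076; overall_B = 1076/15 = 71.7333.
Difference = 70.2667 − 71.7333 = -1.4666 ≈ -1.5.

-1.5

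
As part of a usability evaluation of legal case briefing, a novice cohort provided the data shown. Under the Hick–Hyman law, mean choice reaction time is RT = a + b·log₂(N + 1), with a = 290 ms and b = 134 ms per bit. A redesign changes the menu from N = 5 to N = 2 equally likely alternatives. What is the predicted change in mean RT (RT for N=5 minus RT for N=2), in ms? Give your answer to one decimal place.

134.0

RT(5) = 290 + 134·log₂(6) = 290 + 134·2.5850 = 636.3900 ms.
RT(2) = 290 + 134·log₂(3) = 290 + 134·1.5850 = 502.3900 ms.
Difference = 636.3900 − 502.3900 = 134.0000 ≈ 134.0 ms.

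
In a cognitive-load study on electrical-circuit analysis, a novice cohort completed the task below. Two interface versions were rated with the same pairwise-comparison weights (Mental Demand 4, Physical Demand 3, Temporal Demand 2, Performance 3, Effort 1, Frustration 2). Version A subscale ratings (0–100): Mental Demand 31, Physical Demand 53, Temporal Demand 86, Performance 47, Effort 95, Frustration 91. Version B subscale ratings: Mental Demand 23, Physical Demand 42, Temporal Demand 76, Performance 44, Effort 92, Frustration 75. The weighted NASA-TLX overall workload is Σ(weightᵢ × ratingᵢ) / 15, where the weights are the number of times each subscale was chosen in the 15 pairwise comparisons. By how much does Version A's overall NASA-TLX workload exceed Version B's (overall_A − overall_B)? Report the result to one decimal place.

Version A weighted sum = 4·31 + 3·53 + 2·86 + 3·47 + 1·95 + 2·91 = 124 + 159 + 172 + 141 + 95 + 182 = 873; overall_A = 873/15 = 58.2000.
Version B weighted sum = 4·23 + 3·42 + 2·76 + 3·44 + 1·92 + 2·75 = 92 + 126 + 152 + 132 + 92 + 150 = 744; overall_B = 744/15 = 49.6000.
Difference = 58.2000 − 49.6000 = 8.6000 ≈ 8.6.

8.6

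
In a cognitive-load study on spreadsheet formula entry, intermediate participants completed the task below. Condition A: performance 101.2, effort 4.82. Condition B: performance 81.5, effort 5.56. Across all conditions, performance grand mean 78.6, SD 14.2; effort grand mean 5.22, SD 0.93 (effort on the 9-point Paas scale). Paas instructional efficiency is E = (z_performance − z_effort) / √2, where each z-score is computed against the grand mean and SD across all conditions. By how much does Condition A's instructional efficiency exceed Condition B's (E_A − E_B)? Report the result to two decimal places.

Condition A: z_P = (101.2 − 78.6)/14.2 = 1.5915; z_E = (4.82 − 5.22)/0.93 = -0.4301; E_A = (1.5915 − (-0.4301))/√2 = 1.4295.
Condition B: z_P = (81.5 − 78.6)/14.2 = 0.2042; z_E = (5.56 − 5.22)/0.93 = 0.3656; E_B = (0.2042 − 0.3656)/√2 = -0.1141.
E_A − E_B = 1.4295 − (-0.1141) = 1.5436 ≈ 1.54.

1.54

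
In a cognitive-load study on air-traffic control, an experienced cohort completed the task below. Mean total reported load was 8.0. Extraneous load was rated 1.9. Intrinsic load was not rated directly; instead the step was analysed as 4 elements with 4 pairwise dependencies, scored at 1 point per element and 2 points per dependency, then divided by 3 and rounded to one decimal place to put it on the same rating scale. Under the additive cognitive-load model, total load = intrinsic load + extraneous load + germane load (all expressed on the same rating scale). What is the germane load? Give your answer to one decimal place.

Intrinsic (element-interactivity): (4 × 1 + 4 × 2) / 3 = 12 / 3 = 4.0000 → 4.0.
germane load = total − intrinsic − extraneous
             = 8.0 − 4.0 − 1.9 = 2.1.

2.1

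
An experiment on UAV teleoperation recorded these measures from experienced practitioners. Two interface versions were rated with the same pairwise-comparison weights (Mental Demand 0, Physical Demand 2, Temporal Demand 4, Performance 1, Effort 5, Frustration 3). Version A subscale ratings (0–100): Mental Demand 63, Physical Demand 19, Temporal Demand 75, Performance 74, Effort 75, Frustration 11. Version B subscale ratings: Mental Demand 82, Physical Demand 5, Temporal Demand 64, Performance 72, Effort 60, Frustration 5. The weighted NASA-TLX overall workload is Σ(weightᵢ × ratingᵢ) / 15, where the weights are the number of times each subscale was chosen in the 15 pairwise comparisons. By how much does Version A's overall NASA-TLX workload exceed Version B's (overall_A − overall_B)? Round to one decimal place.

11.1

Version A weighted sum = 0·63 + 2·19 + 4·75 + 1·74 + 5·75 + 3·11 = 0 + 38 + 300 + 74 + 375 + 33 = 820; overall_A = 820/15 = 54.6667.
Version B weighted sum = 0·82 + 2·5 + 4·64 + 1·72 + 5·60 + 3·5 = 0 + 10 + 256 + 72 + 300 + 15 = 653; overall_B = 653/15 = 43.5333.
Difference = 54.6667 − 43.5333 = 11.1334 ≈ 11.1.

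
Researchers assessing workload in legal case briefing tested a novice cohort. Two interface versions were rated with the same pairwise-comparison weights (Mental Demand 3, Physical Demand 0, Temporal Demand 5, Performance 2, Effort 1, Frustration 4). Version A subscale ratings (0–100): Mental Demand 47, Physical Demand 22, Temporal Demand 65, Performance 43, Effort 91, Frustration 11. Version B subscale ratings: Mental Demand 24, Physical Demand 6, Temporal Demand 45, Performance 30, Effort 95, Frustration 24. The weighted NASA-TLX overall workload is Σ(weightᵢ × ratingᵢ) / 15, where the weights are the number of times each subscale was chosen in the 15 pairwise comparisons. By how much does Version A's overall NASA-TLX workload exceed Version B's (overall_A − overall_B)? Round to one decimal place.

Version A weighted sum = 3·47 + 0·22 + 5·65 + 2·43 + 1·91 + 4·11 = 141 + 0 + 325 + 86 + 91 + 44 = 687; overall_A = 687/15 = 45.8000.
Version B weighted sum = 3·24 + 0·6 + 5·45 + 2·30 + 1·95 + 4·24 = 72 + 0 + 225 + 60 + 95 + 96 = 548; overall_B = 548/15 = 36.5333.
Difference = 45.8000 − 36.5333 = 9.2667 ≈ 9.3.

9.3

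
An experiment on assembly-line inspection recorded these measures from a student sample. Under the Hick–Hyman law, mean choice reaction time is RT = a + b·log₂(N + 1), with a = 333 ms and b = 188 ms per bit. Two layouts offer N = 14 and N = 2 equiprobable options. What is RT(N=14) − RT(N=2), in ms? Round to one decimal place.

436.5

RT(14) = 333 + 188·log₂(15) = 333 + 188·3.9069 = 1067.4972 ms.
RT(2) = 333 + 188·log₂(3) = 333 + 188·1.5850 = 630.9800 ms.
Difference = 1067.4972 − 630.9800 = 436.5172 ≈ 436.5 ms.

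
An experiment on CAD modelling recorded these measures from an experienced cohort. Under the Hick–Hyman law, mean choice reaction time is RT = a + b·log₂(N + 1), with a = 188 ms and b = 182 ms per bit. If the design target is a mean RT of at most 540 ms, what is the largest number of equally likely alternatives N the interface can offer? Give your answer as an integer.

2

Set 188 + 182·log₂(N + 1) ≤ 540.
log₂(N + 1) ≤ (540 − 188) / 182 = 1.9341.
N + 1 ≤ 2^1.9341 = 3.8214.
N ≤ 2.8214, so the largest integer N is 2.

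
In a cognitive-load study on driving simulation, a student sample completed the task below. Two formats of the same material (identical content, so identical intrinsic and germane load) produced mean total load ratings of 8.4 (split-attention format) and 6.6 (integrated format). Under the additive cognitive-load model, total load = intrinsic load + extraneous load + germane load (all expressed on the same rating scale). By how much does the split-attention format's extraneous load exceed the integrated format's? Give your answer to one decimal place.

Intrinsic and germane load are equal across formats, so the difference in total load equals the difference in extraneous load.
Extraneous-load difference = 8.4 − 6.6 = 1.8.

1.8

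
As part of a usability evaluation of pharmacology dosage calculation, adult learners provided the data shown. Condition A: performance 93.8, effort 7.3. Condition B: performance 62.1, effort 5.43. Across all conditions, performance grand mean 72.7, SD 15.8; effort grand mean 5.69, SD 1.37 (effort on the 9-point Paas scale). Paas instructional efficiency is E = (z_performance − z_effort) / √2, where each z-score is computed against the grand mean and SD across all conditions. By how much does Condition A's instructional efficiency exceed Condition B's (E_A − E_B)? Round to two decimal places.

0.45

Condition A: z_P = (93.8 − 72.7)/15.8 = 1.3354; z_E = (7.3 − 5.69)/1.37 = 1.1752; E_A = (1.3354 − 1.1752)/√2 = 0.1133.
Condition B: z_P = (62.1 − 72.7)/15.8 = -0.6709; z_E = (5.43 − 5.69)/1.37 = -0.1898; E_B = (-0.6709 − (-0.1898))/√2 = -0.3402.
E_A − E_B = 0.1133 − (-0.3402) = 0.4535 ≈ 0.45.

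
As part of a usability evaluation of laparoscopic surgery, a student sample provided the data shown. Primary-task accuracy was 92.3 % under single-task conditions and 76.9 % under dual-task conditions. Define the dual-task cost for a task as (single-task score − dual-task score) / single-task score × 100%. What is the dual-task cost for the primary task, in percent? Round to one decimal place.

16.7

Cost = (92.3 − 76.9) / 92.3 × 100%
     = 15.4000 / 92.3 × 100% = 16.6847%.
≈ 16.7%.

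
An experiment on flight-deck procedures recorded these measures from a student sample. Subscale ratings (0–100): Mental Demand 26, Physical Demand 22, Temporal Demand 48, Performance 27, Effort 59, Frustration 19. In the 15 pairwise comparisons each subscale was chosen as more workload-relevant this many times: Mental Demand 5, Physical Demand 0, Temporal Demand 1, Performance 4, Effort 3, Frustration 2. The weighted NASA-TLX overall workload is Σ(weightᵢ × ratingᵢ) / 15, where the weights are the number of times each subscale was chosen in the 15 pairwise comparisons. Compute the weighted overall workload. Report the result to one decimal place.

The tallies are the weights (they sum to 15).
Weighted sum = 5·26 + 0·22 + 1·48 + 4·27 + 3·59 + 2·19
            = 130 + 0 + 48 + 108 + 177 + 38 = 501.
Overall workload = 501 / 15 = 33.4000 ≈ 33.4.

33.4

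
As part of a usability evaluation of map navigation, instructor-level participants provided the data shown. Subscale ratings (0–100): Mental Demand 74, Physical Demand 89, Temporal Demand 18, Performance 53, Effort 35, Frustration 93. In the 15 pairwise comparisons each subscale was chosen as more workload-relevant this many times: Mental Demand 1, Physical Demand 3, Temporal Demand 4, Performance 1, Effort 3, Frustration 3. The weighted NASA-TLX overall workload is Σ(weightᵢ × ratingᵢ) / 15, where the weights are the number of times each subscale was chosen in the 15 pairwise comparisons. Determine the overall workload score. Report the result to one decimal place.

The tallies are the weights (they sum to 15).
Weighted sum = 1·74 + 3·89 + 4·18 + 1·53 + 3·35 + 3·93
            = 74 + 267 + 72 + 53 + 105 + 279 = 850.
Overall workload = 850 / 15 = 56.6667 ≈ 56.7.

56.7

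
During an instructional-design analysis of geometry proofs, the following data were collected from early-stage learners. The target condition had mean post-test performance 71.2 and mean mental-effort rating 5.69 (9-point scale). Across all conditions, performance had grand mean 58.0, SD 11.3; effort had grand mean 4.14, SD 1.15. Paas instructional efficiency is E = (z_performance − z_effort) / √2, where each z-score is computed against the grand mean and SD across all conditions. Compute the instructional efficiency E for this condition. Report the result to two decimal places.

-0.13

z_performance = (71.2 − 58.0) / 11.3 = 13.2000 / 11.3 = 1.1681.
z_effort = (5.69 − 4.14) / 1.15 = 1.5500 / 1.15 = 1.3478.
z_P − z_E = 1.1681 − 1.3478 = -0.1797.
E = -0.1797 / √2 = -0.1797 / 1.41421 = -0.1271 ≈ -0.13.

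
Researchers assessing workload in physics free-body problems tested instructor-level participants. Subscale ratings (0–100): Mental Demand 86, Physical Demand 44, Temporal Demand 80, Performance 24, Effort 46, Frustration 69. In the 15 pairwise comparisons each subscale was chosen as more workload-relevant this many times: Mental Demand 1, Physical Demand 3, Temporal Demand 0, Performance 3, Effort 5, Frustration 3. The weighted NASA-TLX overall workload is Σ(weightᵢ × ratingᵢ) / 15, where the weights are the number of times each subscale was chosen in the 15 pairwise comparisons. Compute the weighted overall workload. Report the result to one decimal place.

The tallies are the weights (they sum to 15).
Weighted sum = 1·86 + 3·44 + 0·80 + 3·24 + 5·46 + 3·69
            = 86 + 132 + 0 + 72 + 230 + 207 = 727.
Overall workload = 727 / 15 = 48.4667 ≈ 48.5.

48.5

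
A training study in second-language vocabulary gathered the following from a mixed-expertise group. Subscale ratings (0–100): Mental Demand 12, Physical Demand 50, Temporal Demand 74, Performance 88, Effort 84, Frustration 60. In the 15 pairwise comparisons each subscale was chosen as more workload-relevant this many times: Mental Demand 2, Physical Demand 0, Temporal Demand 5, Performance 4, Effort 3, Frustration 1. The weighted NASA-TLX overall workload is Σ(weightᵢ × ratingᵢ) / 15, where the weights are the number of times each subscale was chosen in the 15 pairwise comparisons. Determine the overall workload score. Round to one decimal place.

70.5

The tallies are the weights (they sum to 15).
Weighted sum = 2·12 + 0·50 + 5·74 + 4·88 + 3·84 + 1·60
            = 24 + 0 + 370 + 352 + 252 + 60 = 1058.
Overall workload = 1058 / 15 = 70.5333 ≈ 70.5.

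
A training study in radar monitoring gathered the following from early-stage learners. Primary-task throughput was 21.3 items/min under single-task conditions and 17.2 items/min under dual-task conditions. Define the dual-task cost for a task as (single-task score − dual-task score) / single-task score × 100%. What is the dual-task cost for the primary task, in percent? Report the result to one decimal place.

19.2

Cost = (21.3 − 17.2) / 21.3 × 100%
     = 4.1000 / 21.3 × 100% = 19.2488%.
≈ 19.2%.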